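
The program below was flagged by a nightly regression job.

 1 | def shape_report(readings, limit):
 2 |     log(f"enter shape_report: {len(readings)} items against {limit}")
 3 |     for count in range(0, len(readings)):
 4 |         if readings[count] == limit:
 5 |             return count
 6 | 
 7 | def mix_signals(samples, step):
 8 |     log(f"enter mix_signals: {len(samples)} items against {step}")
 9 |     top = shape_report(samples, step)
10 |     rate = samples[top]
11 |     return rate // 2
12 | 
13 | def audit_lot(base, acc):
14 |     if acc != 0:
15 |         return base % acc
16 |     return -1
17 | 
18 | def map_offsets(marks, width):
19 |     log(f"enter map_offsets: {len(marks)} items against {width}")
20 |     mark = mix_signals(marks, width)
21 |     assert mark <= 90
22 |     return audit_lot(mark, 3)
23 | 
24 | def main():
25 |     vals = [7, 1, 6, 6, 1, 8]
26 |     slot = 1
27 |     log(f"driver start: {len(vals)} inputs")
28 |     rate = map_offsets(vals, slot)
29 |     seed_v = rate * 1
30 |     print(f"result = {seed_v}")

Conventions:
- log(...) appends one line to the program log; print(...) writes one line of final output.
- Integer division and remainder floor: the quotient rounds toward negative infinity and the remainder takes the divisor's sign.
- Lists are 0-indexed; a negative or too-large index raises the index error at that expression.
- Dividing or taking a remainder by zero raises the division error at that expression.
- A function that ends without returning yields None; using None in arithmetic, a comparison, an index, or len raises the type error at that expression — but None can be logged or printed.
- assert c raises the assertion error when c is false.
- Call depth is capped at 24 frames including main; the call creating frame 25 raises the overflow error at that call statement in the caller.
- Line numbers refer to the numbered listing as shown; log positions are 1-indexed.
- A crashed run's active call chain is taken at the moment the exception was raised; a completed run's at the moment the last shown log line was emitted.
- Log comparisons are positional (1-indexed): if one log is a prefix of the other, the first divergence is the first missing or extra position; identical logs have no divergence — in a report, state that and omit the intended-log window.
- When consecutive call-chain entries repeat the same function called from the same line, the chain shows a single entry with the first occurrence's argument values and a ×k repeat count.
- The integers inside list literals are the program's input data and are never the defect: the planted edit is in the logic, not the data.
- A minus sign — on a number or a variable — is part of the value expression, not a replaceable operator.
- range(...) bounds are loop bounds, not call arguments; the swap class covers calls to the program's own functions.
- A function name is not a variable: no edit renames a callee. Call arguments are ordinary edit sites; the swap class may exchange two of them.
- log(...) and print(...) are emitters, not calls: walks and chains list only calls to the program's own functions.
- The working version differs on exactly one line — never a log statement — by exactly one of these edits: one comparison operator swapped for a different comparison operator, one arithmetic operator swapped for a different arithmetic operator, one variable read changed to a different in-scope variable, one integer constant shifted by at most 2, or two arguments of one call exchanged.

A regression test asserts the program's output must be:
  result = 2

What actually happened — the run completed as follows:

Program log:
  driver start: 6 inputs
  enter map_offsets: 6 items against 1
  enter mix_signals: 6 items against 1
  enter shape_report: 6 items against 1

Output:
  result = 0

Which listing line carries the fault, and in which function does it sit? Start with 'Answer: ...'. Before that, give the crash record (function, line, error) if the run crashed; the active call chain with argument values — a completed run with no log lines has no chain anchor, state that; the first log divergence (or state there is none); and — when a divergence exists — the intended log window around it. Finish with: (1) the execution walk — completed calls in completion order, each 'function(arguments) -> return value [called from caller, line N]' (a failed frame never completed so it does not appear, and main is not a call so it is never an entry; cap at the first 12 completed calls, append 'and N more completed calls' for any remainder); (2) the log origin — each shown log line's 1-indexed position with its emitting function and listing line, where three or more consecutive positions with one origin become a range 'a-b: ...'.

Answer: the defect is in mix_signals at line 11.
The tell: Log streams are identical — the defect surfaces only in the printed output.
Call chain: main -> map_offsets([7, 1, 6, 6, 1, 8], 1) (called at line 28) -> mix_signals([7, 1, 6, 6, 1, 8], 1) (called at line 20) -> shape_report([7, 1, 6, 6, 1, 8], 1) (called at line 9).
First divergence: there is none — every log position agrees.
Execution walk:
  shape_report([7, 1, 6, 6, 1, 8], 1) -> 1  [called from mix_signals, line 9]
  mix_signals([7, 1, 6, 6, 1, 8], 1) -> 0  [called from map_offsets, line 20]
  audit_lot(0, 3) -> 0  [called from map_offsets, line 22]
  map_offsets([7, 1, 6, 6, 1, 8], 1) -> 0  [called from main, line 28]
Origin of each log line:
  1: logged in main at line 27
  2: logged in map_offsets at line 19
  3: logged in mix_signals at line 8
  4: logged in shape_report at line 2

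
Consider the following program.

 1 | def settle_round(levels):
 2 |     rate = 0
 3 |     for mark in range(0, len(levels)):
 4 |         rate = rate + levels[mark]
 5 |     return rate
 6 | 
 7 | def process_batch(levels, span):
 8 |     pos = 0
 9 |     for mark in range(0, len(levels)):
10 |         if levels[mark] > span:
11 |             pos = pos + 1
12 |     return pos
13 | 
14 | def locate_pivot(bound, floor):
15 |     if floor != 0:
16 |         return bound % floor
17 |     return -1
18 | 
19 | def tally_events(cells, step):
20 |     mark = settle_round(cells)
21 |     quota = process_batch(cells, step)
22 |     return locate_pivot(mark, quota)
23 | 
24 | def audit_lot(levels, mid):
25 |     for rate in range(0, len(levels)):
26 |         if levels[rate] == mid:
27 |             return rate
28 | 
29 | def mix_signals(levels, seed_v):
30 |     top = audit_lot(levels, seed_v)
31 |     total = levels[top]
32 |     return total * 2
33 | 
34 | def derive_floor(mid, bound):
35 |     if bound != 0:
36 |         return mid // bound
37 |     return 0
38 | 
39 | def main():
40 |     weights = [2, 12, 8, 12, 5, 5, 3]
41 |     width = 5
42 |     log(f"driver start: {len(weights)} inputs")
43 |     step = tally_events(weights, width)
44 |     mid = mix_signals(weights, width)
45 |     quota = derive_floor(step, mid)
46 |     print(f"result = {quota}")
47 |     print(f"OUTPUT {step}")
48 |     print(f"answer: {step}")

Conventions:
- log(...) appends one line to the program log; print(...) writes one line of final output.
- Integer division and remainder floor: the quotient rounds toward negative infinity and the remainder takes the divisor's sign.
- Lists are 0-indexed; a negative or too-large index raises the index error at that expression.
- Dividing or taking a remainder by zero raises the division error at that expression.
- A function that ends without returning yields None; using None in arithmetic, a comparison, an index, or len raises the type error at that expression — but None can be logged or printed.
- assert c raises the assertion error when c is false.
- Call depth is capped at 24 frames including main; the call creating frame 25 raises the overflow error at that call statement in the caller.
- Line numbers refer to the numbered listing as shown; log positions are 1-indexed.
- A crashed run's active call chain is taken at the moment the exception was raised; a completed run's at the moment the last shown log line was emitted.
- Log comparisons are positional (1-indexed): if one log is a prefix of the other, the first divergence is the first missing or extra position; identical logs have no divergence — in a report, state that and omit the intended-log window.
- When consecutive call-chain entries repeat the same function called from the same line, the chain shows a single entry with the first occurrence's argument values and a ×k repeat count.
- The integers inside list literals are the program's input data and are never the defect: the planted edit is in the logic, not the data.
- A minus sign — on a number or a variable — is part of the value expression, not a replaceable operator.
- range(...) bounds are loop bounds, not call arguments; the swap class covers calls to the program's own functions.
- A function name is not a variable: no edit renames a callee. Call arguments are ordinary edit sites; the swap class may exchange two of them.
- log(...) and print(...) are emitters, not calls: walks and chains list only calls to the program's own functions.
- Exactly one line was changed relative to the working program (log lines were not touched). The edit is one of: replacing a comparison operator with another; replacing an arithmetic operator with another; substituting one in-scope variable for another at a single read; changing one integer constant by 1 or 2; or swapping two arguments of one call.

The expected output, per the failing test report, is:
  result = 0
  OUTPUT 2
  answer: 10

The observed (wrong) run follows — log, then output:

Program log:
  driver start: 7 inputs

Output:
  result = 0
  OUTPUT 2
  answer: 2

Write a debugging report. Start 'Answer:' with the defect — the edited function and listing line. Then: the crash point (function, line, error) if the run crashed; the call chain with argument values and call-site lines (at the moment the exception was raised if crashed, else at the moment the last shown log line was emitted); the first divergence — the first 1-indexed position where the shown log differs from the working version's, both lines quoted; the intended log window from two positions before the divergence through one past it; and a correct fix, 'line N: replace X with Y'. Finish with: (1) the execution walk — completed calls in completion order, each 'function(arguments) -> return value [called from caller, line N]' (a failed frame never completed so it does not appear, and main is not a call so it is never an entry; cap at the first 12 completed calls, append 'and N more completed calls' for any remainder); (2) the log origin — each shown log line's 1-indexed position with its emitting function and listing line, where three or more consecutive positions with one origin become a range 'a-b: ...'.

Answer: the defect is in main at line 48.
Key observation: Every logged value matches the working version; the printed result is what differs.
Call chain: main.
First divergence: none — the logs agree in full.
Execution walk:
  settle_round([2, 12, 8, 12, 5, 5, 3]) -> 47  [called from tally_events, line 20]
  process_batch([2, 12, 8, 12, 5, 5, 3], 5) -> 3  [called from tally_events, line 21]
  locate_pivot(47, 3) -> 2  [called from tally_events, line 22]
  tally_events([2, 12, 8, 12, 5, 5, 3], 5) -> 2  [called from main, line 43]
  audit_lot([2, 12, 8, 12, 5, 5, 3], 5) -> 4  [called from mix_signals, line 30]
  mix_signals([2, 12, 8, 12, 5, 5, 3], 5) -> 10  [called from main, line 44]
  derive_floor(2, 10) -> 0  [called from main, line 45]
Log line origins:
  1 — main, line 42
A correct fix: line 48: replace `step` with `mid`.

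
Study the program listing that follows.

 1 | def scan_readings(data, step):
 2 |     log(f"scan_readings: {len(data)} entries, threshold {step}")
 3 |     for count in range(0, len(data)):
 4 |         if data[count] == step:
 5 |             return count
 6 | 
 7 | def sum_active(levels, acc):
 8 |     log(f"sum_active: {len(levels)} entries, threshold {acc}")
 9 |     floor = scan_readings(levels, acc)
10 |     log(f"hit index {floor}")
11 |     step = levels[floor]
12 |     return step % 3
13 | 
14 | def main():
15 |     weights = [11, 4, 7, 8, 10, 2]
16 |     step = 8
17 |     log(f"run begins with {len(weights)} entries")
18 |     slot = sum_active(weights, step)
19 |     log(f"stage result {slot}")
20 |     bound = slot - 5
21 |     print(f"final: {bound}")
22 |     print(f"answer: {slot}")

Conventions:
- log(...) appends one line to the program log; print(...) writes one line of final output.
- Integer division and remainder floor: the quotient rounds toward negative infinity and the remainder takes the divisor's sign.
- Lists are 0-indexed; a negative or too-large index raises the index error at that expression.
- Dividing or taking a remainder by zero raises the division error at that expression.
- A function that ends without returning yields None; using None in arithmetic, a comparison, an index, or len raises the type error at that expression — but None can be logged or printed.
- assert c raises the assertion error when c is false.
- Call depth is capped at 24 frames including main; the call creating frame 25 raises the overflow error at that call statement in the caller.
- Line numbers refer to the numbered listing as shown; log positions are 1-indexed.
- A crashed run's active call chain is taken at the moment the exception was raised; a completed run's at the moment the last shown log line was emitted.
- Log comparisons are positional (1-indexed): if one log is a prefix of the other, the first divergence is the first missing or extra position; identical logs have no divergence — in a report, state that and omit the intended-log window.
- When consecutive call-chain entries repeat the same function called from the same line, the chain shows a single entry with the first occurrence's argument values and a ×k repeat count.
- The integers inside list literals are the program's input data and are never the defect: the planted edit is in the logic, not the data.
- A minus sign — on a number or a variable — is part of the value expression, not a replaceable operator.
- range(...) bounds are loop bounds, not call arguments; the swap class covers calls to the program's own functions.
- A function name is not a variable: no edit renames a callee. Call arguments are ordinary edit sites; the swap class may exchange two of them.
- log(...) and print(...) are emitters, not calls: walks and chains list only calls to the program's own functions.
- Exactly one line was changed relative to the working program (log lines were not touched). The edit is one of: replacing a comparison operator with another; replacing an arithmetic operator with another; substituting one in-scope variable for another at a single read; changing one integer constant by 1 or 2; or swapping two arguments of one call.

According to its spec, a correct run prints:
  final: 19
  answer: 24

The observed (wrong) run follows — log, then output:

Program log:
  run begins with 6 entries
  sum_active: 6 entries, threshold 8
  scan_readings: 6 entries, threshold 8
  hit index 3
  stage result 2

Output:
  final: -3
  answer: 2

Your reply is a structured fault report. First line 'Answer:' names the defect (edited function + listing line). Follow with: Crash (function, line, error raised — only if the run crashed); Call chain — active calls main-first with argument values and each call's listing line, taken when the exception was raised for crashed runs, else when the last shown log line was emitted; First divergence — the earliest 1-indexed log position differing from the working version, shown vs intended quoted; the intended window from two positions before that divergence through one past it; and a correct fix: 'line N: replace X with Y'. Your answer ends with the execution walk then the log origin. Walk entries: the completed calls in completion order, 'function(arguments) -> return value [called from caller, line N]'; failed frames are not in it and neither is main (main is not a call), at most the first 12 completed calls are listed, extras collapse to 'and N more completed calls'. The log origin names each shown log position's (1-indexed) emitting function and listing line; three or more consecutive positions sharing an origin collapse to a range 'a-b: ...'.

Answer: the defect is in sum_active at line 12.
Key fact: Everything matches until log position 5, which reads 'stage result 2' in place of 'stage result 24'.
Call chain: main.
First divergence: position 5; shown 'stage result 2' vs intended 'stage result 24'.
Intended log window:
  3: scan_readings: 6 entries, threshold 8
  4: hit index 3
  5: stage result 24
Execution walk:
  scan_readings([11, 4, 7, 8, 10, 2], 8) -> 3  [called from sum_active, line 9]
  sum_active([11, 4, 7, 8, 10, 2], 8) -> 2  [called from main, line 18]
Log line origins:
  1: from main, line 17
  2: from sum_active, line 8
  3: from scan_readings, line 2
  4: from sum_active, line 10
  5: from main, line 19
A correct fix: line 12: replace `%` with `*`.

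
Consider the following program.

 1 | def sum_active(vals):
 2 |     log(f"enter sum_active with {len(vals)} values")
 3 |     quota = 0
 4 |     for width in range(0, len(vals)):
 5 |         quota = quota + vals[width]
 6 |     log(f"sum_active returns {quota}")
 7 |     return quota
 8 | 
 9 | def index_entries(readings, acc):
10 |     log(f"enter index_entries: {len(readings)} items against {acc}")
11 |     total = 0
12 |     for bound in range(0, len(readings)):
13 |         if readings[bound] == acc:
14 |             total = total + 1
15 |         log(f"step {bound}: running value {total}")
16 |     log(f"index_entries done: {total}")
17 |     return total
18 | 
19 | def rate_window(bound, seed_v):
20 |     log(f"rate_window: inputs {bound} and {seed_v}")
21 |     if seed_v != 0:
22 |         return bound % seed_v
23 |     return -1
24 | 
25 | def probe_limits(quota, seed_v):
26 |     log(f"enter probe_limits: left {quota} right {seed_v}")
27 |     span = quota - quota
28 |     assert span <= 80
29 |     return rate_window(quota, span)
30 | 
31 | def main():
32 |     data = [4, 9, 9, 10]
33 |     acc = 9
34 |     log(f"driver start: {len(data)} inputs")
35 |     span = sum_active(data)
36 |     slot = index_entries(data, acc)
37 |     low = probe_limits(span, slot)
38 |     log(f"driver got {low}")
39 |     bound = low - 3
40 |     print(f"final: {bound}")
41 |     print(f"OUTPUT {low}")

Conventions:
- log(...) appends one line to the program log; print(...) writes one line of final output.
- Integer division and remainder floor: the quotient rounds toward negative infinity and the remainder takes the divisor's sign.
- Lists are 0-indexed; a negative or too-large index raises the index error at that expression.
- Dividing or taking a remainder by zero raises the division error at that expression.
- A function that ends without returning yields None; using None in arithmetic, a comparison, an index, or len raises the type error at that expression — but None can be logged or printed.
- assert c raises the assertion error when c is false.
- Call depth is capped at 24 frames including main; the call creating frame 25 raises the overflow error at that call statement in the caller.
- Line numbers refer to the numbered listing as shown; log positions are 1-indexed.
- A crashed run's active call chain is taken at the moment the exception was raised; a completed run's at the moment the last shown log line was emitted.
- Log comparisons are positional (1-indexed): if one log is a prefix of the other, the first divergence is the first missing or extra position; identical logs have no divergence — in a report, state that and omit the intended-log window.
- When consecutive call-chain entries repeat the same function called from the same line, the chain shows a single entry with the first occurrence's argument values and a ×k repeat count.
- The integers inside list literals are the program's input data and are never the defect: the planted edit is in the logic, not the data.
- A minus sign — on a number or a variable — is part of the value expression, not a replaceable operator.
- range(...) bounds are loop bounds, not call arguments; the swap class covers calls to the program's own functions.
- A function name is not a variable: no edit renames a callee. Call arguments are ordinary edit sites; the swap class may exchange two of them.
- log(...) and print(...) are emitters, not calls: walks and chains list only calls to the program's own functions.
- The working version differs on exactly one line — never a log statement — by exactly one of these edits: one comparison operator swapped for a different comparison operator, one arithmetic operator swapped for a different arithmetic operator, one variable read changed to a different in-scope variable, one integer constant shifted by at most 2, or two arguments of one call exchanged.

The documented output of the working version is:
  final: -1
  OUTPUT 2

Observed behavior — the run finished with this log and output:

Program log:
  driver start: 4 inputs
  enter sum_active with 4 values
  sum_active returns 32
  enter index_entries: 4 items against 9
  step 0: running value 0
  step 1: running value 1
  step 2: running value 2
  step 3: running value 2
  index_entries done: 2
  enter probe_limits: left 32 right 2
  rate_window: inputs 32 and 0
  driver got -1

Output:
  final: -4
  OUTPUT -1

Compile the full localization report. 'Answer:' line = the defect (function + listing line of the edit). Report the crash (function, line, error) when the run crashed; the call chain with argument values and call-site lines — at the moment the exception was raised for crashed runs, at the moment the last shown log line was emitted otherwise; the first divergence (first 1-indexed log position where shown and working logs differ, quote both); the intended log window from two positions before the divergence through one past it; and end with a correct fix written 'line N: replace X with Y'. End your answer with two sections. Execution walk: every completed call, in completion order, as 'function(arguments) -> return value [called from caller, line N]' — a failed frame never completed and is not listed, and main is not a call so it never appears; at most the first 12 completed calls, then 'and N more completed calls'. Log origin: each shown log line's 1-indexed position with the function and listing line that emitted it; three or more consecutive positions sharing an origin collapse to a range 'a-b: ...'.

Answer: the defect is in probe_limits at line 27.
Key observation: Position 11 is the first bad log line: 'rate_window: inputs 32 and 0' should read 'rate_window: inputs 32 and 30'.
Call chain: main.
First divergence: position 11 — the shown line 'rate_window: inputs 32 and 0' should read 'rate_window: inputs 32 and 30'.
Intended log window:
  9: index_entries done: 2
  10: enter probe_limits: left 32 right 2
  11: rate_window: inputs 32 and 30
  12: driver got 2
Execution walk:
  sum_active([4, 9, 9, 10]) -> 32  [called from main, line 35]
  index_entries([4, 9, 9, 10], 9) -> 2  [called from main, line 36]
  rate_window(32, 0) -> -1  [called from probe_limits, line 29]
  probe_limits(32, 2) -> -1  [called from main, line 37]
Origin of each log line:
  1: emitted by main (line 34)
  2: emitted by sum_active (line 2)
  3: emitted by sum_active (line 6)
  4: emitted by index_entries (line 10)
  5-8: emitted by index_entries (line 15)
  9: emitted by index_entries (line 16)
  10: emitted by probe_limits (line 26)
  11: emitted by rate_window (line 20)
  12: emitted by main (line 38)
A correct fix: line 27: replace `quota - quota` with `quota - seed_v`.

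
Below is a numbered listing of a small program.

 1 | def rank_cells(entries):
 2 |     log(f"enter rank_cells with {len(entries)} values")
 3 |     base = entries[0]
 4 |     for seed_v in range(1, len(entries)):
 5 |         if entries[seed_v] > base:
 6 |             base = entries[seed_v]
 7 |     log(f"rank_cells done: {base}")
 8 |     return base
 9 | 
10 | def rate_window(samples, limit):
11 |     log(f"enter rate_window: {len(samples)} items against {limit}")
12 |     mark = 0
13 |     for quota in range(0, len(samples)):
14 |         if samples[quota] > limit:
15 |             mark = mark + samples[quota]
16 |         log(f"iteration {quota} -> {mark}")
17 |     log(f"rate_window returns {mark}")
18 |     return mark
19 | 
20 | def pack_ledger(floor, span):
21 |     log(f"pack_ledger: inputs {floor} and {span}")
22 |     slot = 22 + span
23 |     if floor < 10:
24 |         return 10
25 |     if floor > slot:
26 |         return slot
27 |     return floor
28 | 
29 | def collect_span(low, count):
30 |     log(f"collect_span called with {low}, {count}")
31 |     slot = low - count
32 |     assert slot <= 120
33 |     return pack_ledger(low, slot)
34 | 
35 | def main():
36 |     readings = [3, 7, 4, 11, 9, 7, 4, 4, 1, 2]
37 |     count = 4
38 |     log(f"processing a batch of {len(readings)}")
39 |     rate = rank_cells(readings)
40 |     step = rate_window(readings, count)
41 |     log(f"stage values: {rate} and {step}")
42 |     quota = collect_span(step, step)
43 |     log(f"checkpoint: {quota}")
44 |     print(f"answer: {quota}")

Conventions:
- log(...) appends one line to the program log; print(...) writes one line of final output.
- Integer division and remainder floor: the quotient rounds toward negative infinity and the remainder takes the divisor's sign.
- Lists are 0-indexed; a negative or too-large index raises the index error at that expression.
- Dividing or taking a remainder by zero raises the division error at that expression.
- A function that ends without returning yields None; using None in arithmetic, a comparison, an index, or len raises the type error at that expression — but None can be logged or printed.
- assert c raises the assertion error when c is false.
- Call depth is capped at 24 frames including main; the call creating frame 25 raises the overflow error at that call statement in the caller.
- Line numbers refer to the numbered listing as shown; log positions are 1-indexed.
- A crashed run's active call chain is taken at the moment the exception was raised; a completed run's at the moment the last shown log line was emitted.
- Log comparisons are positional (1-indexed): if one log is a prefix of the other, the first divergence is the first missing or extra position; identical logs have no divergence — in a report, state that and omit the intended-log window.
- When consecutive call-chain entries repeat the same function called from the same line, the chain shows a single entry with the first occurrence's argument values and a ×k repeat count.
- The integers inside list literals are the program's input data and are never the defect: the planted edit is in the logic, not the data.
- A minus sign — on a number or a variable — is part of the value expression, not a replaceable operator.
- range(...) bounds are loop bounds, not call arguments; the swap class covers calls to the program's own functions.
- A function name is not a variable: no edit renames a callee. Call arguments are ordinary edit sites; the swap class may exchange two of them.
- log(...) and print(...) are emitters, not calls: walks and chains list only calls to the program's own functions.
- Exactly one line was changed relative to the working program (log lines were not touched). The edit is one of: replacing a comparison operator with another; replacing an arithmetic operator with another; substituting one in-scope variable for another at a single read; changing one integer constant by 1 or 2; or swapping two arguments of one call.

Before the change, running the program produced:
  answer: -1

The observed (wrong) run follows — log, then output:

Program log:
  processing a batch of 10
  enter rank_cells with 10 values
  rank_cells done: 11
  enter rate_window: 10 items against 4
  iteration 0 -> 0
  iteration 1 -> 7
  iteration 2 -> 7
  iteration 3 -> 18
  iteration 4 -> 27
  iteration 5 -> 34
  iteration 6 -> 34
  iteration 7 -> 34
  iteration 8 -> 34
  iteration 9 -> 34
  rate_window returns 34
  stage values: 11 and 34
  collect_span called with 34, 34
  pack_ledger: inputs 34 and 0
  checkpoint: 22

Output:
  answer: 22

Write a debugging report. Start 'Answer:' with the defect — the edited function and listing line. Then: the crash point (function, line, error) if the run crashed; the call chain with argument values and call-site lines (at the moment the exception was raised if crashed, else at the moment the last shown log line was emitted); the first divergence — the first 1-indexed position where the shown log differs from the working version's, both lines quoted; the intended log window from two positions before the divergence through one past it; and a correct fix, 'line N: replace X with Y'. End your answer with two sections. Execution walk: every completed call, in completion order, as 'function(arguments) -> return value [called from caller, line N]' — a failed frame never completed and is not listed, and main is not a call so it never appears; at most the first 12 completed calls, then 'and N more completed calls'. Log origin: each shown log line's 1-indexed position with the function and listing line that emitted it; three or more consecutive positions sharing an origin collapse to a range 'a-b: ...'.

Answer: the defect is in main at line 42.
Core observation: Position 17 is the first bad log line: 'collect_span called with 34, 34' should read 'collect_span called with 11, 34'.
Call chain: main.
First divergence: position 17 — the shown line 'collect_span called with 34, 34' should read 'collect_span called with 11, 34'.
Intended log window:
  15: rate_window returns 34
  16: stage values: 11 and 34
  17: collect_span called with 11, 34
  18: pack_ledger: inputs 11 and -23
Execution walk:
  rank_cells([3, 7, 4, 11, 9, 7, 4, 4, 1, 2]) -> 11  [called from main, line 39]
  rate_window([3, 7, 4, 11, 9, 7, 4, 4, 1, 2], 4) -> 34  [called from main, line 40]
  pack_ledger(34, 0) -> 22  [called from collect_span, line 33]
  collect_span(34, 34) -> 22  [called from main, line 42]
Log line origins:
  1: logged in main at line 38
  2: logged in rank_cells at line 2
  3: logged in rank_cells at line 7
  4: logged in rate_window at line 11
  5-14: logged in rate_window at line 16
  15: logged in rate_window at line 17
  16: logged in main at line 41
  17: logged in collect_span at line 30
  18: logged in pack_ledger at line 21
  19: logged in main at line 43
A correct fix: line 42: replace `collect_span(step, step)` with `collect_span(rate, step)`.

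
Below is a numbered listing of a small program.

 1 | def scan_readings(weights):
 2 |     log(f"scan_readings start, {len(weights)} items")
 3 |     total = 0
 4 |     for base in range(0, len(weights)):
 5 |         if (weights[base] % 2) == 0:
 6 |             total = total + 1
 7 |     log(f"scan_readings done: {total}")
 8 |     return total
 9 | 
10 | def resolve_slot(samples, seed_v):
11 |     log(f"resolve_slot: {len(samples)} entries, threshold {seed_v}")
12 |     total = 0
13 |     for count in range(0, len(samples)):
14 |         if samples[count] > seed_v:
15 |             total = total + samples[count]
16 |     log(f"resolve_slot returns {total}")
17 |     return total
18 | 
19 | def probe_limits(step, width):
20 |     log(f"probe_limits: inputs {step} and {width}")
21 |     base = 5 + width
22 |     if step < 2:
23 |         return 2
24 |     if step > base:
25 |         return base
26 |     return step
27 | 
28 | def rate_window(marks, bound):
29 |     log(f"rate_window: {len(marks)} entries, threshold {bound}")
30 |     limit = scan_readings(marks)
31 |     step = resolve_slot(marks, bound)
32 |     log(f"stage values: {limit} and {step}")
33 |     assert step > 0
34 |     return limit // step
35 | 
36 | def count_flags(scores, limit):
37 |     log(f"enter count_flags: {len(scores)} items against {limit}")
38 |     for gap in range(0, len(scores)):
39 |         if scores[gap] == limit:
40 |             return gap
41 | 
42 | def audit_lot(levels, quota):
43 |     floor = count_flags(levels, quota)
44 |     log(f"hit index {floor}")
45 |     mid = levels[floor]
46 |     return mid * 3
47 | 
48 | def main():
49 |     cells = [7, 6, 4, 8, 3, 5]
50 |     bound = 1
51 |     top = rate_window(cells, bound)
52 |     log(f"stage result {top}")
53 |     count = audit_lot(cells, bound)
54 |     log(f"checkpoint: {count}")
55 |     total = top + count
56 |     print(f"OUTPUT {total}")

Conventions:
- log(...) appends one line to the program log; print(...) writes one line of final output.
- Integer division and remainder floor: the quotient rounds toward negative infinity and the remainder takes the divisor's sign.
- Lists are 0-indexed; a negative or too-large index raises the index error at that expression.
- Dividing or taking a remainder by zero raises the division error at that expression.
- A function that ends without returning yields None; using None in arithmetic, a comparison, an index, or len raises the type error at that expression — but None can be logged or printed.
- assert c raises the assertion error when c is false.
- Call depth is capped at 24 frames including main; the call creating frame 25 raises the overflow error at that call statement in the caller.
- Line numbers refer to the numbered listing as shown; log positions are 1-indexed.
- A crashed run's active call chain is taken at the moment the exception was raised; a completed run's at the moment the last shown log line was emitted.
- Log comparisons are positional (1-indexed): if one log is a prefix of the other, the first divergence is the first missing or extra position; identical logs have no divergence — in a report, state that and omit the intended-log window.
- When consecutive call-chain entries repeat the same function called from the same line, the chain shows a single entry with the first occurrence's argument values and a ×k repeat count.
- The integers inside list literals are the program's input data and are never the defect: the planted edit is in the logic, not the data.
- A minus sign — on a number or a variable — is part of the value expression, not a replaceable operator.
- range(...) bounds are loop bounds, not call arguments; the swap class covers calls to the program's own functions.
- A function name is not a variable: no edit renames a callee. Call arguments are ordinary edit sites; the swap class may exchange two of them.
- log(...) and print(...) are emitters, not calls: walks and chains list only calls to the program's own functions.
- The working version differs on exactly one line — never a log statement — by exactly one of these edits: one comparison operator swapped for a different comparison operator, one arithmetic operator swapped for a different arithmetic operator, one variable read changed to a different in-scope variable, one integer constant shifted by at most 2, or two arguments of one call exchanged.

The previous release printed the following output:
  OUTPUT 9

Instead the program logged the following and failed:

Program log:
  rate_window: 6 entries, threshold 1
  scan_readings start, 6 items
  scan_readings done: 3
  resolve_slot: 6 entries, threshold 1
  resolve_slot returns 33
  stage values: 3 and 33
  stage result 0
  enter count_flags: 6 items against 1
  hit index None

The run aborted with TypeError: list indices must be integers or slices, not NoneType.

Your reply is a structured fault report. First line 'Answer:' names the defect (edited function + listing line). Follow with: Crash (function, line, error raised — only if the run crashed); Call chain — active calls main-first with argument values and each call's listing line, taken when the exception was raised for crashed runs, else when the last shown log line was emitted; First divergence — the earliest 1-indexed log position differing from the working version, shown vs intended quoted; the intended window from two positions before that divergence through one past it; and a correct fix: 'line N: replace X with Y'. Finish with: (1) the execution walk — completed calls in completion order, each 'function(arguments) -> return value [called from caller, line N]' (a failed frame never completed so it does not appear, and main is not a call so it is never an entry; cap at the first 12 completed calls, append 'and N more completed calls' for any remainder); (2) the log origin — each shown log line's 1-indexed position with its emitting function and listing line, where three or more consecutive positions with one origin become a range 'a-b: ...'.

Answer: the defect is in main at line 50.
The tell: The earliest visible damage is log position 1 — 'rate_window: 6 entries, threshold 1' rather than the intended 'rate_window: 6 entries, threshold 3'.
Crash: audit_lot, line 45, TypeError.
Call chain: main -> audit_lot([7, 6, 4, 8, 3, 5], 1) (called at line 53).
First divergence: position 1; shown 'rate_window: 6 entries, threshold 1' vs intended 'rate_window: 6 entries, threshold 3'.
Intended log window:
  1: rate_window: 6 entries, threshold 3
  2: scan_readings start, 6 items
Execution walk:
  scan_readings([7, 6, 4, 8, 3, 5]) -> 3  [called from rate_window, line 30]
  resolve_slot([7, 6, 4, 8, 3, 5], 1) -> 33  [called from rate_window, line 31]
  rate_window([7, 6, 4, 8, 3, 5], 1) -> 0  [called from main, line 51]
  count_flags([7, 6, 4, 8, 3, 5], 1) -> None  [called from audit_lot, line 43]
Log line origins:
  1: emitted by rate_window (line 29)
  2: emitted by scan_readings (line 2)
  3: emitted by scan_readings (line 7)
  4: emitted by resolve_slot (line 11)
  5: emitted by resolve_slot (line 16)
  6: emitted by rate_window (line 32)
  7: emitted by main (line 52)
  8: emitted by count_flags (line 37)
  9: emitted by audit_lot (line 44)
A correct fix: line 50: replace `1` with `3`.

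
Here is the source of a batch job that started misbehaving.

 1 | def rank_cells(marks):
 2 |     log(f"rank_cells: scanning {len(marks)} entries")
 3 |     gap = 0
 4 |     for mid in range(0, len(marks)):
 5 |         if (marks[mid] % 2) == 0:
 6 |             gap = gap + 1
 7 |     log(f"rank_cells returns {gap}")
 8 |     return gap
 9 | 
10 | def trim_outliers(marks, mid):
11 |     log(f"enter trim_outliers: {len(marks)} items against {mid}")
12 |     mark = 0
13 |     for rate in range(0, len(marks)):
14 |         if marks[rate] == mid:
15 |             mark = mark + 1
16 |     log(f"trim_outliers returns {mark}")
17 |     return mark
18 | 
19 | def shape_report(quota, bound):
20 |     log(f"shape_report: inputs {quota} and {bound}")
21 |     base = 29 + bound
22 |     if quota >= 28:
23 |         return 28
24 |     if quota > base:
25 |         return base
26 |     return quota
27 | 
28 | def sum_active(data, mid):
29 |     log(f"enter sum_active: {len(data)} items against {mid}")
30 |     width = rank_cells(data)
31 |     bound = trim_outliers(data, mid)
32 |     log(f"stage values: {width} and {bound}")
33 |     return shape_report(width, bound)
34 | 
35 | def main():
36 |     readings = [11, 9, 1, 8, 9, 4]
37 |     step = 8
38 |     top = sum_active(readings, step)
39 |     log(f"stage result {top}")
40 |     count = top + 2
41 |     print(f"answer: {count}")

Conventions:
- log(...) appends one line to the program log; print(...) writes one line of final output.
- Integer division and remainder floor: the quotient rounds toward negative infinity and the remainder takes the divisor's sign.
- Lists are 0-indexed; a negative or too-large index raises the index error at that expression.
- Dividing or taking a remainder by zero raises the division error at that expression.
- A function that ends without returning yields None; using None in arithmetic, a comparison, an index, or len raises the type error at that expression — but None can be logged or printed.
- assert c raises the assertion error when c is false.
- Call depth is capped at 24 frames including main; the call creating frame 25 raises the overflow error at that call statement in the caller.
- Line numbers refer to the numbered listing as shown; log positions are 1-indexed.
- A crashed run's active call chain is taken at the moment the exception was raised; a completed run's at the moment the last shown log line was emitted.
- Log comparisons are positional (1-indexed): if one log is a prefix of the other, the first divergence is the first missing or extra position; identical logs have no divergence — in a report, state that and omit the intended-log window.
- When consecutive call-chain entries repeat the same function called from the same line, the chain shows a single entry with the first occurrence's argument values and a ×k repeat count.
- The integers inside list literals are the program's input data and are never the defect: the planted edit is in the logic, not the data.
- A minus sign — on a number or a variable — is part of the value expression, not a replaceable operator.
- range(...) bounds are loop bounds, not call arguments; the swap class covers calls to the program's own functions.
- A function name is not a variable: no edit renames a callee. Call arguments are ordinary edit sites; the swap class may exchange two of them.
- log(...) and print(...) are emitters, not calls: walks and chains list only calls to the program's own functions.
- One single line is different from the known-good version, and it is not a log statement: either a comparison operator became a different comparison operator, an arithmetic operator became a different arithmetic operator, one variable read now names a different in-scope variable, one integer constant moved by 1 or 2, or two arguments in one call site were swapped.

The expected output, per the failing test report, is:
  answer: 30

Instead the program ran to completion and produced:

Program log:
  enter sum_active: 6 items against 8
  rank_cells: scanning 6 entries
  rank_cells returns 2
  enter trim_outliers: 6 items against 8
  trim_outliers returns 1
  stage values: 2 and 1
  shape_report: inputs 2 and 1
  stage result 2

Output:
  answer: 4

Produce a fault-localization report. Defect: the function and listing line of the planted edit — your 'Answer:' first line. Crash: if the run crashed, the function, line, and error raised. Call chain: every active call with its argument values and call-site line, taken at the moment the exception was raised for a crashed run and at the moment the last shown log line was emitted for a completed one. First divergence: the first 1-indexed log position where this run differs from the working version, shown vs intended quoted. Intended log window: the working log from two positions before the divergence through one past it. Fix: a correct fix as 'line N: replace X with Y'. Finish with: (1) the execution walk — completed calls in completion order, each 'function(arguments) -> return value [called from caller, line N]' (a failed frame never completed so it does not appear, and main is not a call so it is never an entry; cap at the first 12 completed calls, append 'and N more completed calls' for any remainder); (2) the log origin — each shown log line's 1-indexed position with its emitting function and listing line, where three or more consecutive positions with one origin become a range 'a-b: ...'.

Answer: the defect is in shape_report at line 22.
Core observation: At log position 8 the runs split — shown 'stage result 2', but the working version logs 'stage result 28'.
Call chain: main.
First divergence: position 8 — the shown line 'stage result 2' should read 'stage result 28'.
Intended log window:
  6: stage values: 2 and 1
  7: shape_report: inputs 2 and 1
  8: stage result 28
Execution walk:
  rank_cells([11, 9, 1, 8, 9, 4]) -> 2  [called from sum_active, line 30]
  trim_outliers([11, 9, 1, 8, 9, 4], 8) -> 1  [called from sum_active, line 31]
  shape_report(2, 1) -> 2  [called from sum_active, line 33]
  sum_active([11, 9, 1, 8, 9, 4], 8) -> 2  [called from main, line 38]
Log origins:
  1: logged in sum_active at line 29
  2: logged in rank_cells at line 2
  3: logged in rank_cells at line 7
  4: logged in trim_outliers at line 11
  5: logged in trim_outliers at line 16
  6: logged in sum_active at line 32
  7: logged in shape_report at line 20
  8: logged in main at line 39
A correct fix: line 22: replace `>=` with `<`.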